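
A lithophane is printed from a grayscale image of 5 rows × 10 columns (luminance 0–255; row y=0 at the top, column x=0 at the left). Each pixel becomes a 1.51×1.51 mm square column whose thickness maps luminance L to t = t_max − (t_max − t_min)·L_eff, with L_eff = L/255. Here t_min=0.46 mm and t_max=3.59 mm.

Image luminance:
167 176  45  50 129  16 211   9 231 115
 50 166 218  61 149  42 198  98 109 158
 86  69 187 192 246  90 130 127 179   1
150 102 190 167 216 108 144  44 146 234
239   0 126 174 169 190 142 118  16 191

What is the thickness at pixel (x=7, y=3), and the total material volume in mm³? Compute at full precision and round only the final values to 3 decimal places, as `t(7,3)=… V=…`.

t(7,3)=3.050 V=225.375

span = t_max - t_min = 3.59 - 0.46 = 3.130
L(7,3) = 44, L_eff = 44/255 = 0.172549
t(7,3) = 3.59 - 3.130·0.172549 = 3.050
Σt over all 5·10 pixels = 2520527/25500 ≈ 98.8441961
V = pitch²·Σt = 1.51²·2520527/25500 = 225.375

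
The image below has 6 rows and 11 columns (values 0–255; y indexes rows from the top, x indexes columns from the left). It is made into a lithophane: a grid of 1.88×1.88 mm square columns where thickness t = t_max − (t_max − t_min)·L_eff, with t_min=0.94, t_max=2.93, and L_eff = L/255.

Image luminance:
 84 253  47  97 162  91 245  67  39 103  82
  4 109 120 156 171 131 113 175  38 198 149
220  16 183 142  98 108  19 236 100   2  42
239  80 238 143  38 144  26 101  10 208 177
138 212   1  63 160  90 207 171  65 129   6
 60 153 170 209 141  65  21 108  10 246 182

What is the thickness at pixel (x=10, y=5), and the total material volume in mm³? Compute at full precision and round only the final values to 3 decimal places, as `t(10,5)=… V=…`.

span = t_max - t_min = 2.93 - 0.94 = 1.990
L(10,5) = 182, L_eff = 182/255 = 0.713725
t(10,5) = 2.93 - 1.990·0.713725 = 1.510
Σt over all 6·11 pixels = 3376801/25500 ≈ 132.4235686
V = pitch²·Σt = 1.88²·3376801/25500 = 468.038

t(10,5)=1.510 V=468.038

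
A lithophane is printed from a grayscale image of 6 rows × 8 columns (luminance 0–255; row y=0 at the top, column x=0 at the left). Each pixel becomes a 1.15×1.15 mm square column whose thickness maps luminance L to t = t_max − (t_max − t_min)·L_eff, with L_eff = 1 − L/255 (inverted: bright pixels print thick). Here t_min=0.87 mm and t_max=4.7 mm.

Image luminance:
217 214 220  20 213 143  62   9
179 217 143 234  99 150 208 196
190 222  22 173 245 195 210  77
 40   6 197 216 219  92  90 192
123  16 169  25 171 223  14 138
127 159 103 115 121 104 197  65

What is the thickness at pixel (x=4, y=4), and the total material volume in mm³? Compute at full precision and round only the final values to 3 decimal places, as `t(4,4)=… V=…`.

t(4,4)=3.438 V=189.902

span = t_max - t_min = 4.7 - 0.87 = 3.830
L(4,4) = 171, L_eff = 1 - 171/255 = 0.329412 (inverted)
t(4,4) = 4.7 - 3.830·0.329412 = 3.438
Σt over all 6·8 pixels = 61027/425 ≈ 143.5929412
V = pitch²·Σt = 1.15²·61027/425 = 189.902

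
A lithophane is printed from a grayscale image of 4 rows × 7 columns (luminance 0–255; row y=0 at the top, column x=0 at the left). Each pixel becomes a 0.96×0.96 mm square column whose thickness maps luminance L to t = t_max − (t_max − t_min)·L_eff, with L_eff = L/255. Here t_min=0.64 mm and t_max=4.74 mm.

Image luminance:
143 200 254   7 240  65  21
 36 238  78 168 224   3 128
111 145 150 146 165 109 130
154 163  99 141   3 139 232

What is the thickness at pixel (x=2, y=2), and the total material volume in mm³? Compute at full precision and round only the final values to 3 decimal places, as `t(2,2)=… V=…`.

span = t_max - t_min = 4.74 - 0.64 = 4.100
L(2,2) = 150, L_eff = 150/255 = 0.588235
t(2,2) = 4.74 - 4.100·0.588235 = 2.328
Σt over all 4·7 pixels = 93532/1275 ≈ 73.3584314
V = pitch²·Σt = 0.96²·93532/1275 = 67.607

t(2,2)=2.328 V=67.607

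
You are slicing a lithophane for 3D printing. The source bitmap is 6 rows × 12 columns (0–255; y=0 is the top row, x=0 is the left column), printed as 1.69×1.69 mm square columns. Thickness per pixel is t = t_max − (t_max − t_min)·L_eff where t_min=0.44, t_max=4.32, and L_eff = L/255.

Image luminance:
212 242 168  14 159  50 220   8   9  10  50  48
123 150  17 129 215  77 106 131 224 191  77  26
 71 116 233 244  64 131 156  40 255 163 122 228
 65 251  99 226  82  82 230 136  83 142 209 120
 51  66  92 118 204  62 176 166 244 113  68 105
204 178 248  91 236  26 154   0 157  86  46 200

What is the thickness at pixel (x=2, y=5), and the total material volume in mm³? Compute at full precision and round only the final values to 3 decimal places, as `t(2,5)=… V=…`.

t(2,5)=0.547 V=484.424

span = t_max - t_min = 4.32 - 0.44 = 3.880
L(2,5) = 248, L_eff = 248/255 = 0.972549
t(2,5) = 4.32 - 3.880·0.972549 = 0.547
Σt over all 6·12 pixels = 216253/1275 ≈ 169.6101961
V = pitch²·Σt = 1.69²·216253/1275 = 484.424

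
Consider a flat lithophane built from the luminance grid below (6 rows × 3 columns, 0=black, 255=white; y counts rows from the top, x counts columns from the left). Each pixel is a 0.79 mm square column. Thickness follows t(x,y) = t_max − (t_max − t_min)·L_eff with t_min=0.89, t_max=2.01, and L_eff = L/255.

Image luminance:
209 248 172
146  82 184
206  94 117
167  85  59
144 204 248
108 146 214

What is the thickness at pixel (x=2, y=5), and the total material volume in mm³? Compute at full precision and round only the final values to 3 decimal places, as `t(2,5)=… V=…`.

t(2,5)=1.070 V=14.814

span = t_max - t_min = 2.01 - 0.89 = 1.120
L(2,5) = 214, L_eff = 214/255 = 0.839216
t(2,5) = 2.01 - 1.120·0.839216 = 1.070
Σt over all 6·3 pixels = 302647/12750 ≈ 23.7370196
V = pitch²·Σt = 0.79²·302647/12750 = 14.814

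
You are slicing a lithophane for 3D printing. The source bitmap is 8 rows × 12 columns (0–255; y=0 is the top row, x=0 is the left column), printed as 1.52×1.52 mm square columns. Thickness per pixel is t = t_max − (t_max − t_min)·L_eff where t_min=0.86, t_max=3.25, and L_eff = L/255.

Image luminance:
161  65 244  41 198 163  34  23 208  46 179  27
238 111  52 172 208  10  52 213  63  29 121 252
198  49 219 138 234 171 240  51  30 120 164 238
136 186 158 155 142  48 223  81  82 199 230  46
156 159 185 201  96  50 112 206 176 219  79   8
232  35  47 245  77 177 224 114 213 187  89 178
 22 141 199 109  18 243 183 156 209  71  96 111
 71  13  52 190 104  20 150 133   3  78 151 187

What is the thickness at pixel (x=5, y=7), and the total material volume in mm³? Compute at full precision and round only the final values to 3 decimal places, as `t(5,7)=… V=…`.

t(5,7)=3.063 V=447.502

span = t_max - t_min = 3.25 - 0.86 = 2.390
L(5,7) = 20, L_eff = 20/255 = 0.078431
t(5,7) = 3.25 - 2.390·0.078431 = 3.063
Σt over all 8·12 pixels = 4939103/25500 ≈ 193.6903137
V = pitch²·Σt = 1.52²·4939103/25500 = 447.502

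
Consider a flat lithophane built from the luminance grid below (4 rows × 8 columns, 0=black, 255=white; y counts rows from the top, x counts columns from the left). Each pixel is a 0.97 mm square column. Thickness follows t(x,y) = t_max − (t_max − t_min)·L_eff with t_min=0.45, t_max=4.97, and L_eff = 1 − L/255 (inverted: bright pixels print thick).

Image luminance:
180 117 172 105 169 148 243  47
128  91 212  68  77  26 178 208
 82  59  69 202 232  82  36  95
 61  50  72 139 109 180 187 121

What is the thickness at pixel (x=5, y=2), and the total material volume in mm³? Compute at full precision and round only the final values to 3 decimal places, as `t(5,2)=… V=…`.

t(5,2)=1.903 V=79.343

span = t_max - t_min = 4.97 - 0.45 = 4.520
L(5,2) = 82, L_eff = 1 - 82/255 = 0.678431 (inverted)
t(5,2) = 4.97 - 4.520·0.678431 = 1.903
Σt over all 4·8 pixels = 35839/425 ≈ 84.3270588
V = pitch²·Σt = 0.97²·35839/425 = 79.343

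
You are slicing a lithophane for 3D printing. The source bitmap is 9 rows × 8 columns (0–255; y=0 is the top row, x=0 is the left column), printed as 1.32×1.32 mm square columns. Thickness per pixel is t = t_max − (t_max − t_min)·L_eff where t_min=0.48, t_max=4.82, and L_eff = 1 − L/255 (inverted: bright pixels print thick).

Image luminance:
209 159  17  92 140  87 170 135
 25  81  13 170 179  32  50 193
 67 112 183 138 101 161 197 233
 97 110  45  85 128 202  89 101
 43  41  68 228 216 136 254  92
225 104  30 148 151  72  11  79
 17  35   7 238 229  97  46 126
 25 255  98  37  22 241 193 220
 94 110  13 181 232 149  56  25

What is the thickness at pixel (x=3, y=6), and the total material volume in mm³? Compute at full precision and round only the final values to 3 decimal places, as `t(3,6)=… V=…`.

span = t_max - t_min = 4.82 - 0.48 = 4.340
L(3,6) = 238, L_eff = 1 - 238/255 = 0.066667 (inverted)
t(3,6) = 4.82 - 4.340·0.066667 = 4.531
Σt over all 9·8 pixels = 151547/850 ≈ 178.2905882
V = pitch²·Σt = 1.32²·151547/850 = 310.654

t(3,6)=4.531 V=310.654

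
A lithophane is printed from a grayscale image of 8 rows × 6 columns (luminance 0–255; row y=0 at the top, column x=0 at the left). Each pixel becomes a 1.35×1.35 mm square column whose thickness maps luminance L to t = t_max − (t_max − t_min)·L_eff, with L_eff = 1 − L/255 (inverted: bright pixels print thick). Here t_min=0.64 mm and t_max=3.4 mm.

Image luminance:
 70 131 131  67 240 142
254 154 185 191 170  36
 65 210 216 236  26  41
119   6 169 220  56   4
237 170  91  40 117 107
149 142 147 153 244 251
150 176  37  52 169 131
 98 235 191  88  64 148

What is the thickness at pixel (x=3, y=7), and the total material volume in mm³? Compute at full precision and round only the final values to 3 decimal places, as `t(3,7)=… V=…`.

t(3,7)=1.592 V=184.718

span = t_max - t_min = 3.4 - 0.64 = 2.760
L(3,7) = 88, L_eff = 1 - 88/255 = 0.654902 (inverted)
t(3,7) = 3.4 - 2.760·0.654902 = 1.592
Σt over all 8·6 pixels = 215378/2125 ≈ 101.3543529
V = pitch²·Σt = 1.35²·215378/2125 = 184.718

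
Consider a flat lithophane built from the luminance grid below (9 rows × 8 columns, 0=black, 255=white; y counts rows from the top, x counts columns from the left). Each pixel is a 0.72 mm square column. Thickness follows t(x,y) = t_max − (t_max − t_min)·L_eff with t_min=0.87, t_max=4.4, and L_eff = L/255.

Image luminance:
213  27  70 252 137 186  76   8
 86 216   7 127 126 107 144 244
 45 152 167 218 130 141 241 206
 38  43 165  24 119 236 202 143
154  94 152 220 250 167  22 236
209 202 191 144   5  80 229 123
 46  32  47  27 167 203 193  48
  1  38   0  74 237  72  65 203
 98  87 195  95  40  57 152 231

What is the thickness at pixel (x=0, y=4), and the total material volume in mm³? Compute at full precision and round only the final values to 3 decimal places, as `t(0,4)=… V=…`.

span = t_max - t_min = 4.4 - 0.87 = 3.530
L(0,4) = 154, L_eff = 154/255 = 0.603922
t(0,4) = 4.4 - 3.530·0.603922 = 2.268
Σt over all 9·8 pixels = 2418577/12750 ≈ 189.6923137
V = pitch²·Σt = 0.72²·2418577/12750 = 98.336

t(0,4)=2.268 V=98.336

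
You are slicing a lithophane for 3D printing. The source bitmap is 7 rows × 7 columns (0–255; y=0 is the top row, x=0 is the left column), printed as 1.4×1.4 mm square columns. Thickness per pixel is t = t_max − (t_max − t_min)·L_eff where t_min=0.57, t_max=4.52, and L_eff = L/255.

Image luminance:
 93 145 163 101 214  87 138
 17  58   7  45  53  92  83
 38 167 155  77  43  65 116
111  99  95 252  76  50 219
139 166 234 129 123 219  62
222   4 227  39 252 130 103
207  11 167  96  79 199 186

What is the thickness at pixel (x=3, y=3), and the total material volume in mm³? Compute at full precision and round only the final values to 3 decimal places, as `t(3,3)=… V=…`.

span = t_max - t_min = 4.52 - 0.57 = 3.950
L(3,3) = 252, L_eff = 252/255 = 0.988235
t(3,3) = 4.52 - 3.950·0.988235 = 0.616
Σt over all 7·7 pixels = 222387/1700 ≈ 130.8158824
V = pitch²·Σt = 1.4²·222387/1700 = 256.399

t(3,3)=0.616 V=256.399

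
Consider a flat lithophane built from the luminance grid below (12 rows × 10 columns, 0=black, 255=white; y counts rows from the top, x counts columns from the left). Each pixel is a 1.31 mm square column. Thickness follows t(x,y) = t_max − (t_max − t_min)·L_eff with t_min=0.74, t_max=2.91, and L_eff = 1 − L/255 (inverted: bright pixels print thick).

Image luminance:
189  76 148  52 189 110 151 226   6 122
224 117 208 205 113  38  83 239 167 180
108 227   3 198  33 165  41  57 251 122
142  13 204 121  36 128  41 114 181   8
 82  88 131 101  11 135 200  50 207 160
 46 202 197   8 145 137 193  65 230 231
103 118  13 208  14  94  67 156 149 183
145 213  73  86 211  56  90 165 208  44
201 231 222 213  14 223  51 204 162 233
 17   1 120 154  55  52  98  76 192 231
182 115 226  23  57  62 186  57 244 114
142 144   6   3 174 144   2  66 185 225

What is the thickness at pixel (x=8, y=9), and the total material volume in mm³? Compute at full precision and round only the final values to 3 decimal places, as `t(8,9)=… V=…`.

span = t_max - t_min = 2.91 - 0.74 = 2.170
L(8,9) = 192, L_eff = 1 - 192/255 = 0.247059 (inverted)
t(8,9) = 2.91 - 2.170·0.247059 = 2.374
Σt over all 12·10 pixels = 2776843/12750 ≈ 217.7916078
V = pitch²·Σt = 1.31²·2776843/12750 = 373.752

t(8,9)=2.374 V=373.752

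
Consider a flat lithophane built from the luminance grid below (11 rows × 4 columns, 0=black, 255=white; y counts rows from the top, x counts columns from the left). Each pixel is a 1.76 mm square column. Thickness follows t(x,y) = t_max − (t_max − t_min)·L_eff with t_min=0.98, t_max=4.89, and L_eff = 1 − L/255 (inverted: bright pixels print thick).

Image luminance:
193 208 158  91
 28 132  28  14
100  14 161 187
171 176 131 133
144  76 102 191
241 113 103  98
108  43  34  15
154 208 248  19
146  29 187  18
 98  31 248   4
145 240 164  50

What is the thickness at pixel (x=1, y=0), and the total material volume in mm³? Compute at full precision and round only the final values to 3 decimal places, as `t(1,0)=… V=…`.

span = t_max - t_min = 4.89 - 0.98 = 3.910
L(1,0) = 208, L_eff = 1 - 208/255 = 0.184314 (inverted)
t(1,0) = 4.89 - 3.910·0.184314 = 4.169
Σt over all 11·4 pixels = 91933/750 ≈ 122.5773333
V = pitch²·Σt = 1.76²·91933/750 = 379.696

t(1,0)=4.169 V=379.696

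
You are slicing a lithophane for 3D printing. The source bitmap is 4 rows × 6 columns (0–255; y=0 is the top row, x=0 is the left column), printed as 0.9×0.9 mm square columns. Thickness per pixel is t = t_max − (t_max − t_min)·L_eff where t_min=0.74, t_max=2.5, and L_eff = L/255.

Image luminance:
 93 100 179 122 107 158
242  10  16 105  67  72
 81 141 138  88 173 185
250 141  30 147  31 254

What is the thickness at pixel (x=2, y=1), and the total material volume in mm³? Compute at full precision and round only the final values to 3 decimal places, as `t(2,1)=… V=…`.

span = t_max - t_min = 2.5 - 0.74 = 1.760
L(2,1) = 16, L_eff = 16/255 = 0.062745
t(2,1) = 2.5 - 1.760·0.062745 = 2.390
Σt over all 4·6 pixels = 50716/1275 ≈ 39.7772549
V = pitch²·Σt = 0.9²·50716/1275 = 32.220

t(2,1)=2.390 V=32.220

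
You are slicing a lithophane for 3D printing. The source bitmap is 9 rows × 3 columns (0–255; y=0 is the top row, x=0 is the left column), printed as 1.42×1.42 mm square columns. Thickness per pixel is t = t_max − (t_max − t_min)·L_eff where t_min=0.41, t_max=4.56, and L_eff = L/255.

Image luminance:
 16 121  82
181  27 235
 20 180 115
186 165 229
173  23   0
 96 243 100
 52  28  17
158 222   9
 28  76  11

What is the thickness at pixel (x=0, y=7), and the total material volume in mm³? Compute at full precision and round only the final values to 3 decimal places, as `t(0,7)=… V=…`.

span = t_max - t_min = 4.56 - 0.41 = 4.150
L(0,7) = 158, L_eff = 158/255 = 0.619608
t(0,7) = 4.56 - 4.150·0.619608 = 1.989
Σt over all 9·3 pixels = 132031/1700 ≈ 77.6652941
V = pitch²·Σt = 1.42²·132031/1700 = 156.604

t(0,7)=1.989 V=156.604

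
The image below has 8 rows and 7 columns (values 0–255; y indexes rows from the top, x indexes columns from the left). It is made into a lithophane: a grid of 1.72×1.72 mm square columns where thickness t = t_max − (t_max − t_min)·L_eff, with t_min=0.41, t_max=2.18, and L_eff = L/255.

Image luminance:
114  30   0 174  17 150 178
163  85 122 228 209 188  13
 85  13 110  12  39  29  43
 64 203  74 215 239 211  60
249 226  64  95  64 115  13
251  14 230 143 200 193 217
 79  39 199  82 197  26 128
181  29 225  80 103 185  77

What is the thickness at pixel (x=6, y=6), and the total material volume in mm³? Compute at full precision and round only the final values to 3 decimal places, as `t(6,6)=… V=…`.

t(6,6)=1.292 V=222.100

span = t_max - t_min = 2.18 - 0.41 = 1.770
L(6,6) = 128, L_eff = 128/255 = 0.501961
t(6,6) = 2.18 - 1.770·0.501961 = 1.292
Σt over all 8·7 pixels = 159533/2125 ≈ 75.0743529
V = pitch²·Σt = 1.72²·159533/2125 = 222.100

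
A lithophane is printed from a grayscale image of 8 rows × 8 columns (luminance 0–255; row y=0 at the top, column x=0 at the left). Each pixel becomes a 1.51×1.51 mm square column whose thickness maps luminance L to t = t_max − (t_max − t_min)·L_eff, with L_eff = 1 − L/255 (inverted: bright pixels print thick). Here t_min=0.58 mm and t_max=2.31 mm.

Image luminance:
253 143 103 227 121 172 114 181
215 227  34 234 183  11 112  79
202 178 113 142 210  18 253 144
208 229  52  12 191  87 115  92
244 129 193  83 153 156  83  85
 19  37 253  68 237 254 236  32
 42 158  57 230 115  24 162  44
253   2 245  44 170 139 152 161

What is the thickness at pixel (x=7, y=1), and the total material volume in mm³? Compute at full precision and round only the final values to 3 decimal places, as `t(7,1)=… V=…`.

span = t_max - t_min = 2.31 - 0.58 = 1.730
L(7,1) = 79, L_eff = 1 - 79/255 = 0.690196 (inverted)
t(7,1) = 2.31 - 1.730·0.690196 = 1.116
Σt over all 8·8 pixels = 497771/5100 ≈ 97.6021569
V = pitch²·Σt = 1.51²·497771/5100 = 222.543

t(7,1)=1.116 V=222.543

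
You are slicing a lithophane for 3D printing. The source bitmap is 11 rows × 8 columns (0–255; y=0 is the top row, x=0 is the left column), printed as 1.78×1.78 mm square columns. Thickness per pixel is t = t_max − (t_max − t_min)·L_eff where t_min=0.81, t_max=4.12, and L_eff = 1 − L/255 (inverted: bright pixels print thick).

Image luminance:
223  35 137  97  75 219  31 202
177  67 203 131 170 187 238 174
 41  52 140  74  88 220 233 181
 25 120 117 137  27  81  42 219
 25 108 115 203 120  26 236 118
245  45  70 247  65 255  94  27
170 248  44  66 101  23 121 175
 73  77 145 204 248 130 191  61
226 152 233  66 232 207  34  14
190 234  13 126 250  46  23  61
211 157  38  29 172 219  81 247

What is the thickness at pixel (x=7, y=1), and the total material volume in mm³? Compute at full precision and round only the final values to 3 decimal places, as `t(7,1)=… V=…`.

t(7,1)=3.069 V=698.805

span = t_max - t_min = 4.12 - 0.81 = 3.310
L(7,1) = 174, L_eff = 1 - 174/255 = 0.317647 (inverted)
t(7,1) = 4.12 - 3.310·0.317647 = 3.069
Σt over all 11·8 pixels = 281207/1275 ≈ 220.5545098
V = pitch²·Σt = 1.78²·281207/1275 = 698.805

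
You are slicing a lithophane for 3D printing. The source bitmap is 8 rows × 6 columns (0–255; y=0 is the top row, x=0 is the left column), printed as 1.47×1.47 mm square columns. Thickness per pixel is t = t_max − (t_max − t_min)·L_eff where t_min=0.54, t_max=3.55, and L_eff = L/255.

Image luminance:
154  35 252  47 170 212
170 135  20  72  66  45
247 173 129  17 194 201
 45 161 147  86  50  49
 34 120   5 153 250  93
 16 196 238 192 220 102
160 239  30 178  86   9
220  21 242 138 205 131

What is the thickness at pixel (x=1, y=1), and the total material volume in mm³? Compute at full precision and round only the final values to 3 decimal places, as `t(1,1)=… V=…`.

t(1,1)=1.956 V=211.221

span = t_max - t_min = 3.55 - 0.54 = 3.010
L(1,1) = 135, L_eff = 135/255 = 0.529412
t(1,1) = 3.55 - 3.010·0.529412 = 1.956
Σt over all 8·6 pixels = 498509/5100 ≈ 97.7468627
V = pitch²·Σt = 1.47²·498509/5100 = 211.221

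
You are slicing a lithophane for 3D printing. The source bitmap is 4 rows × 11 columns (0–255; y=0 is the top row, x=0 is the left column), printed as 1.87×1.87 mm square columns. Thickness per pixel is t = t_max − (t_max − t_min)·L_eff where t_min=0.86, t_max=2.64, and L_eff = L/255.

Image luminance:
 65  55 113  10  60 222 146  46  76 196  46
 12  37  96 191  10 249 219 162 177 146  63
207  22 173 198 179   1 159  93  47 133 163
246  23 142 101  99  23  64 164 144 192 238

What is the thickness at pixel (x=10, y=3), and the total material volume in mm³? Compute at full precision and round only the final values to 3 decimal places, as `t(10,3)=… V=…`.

t(10,3)=0.979 V=279.074

span = t_max - t_min = 2.64 - 0.86 = 1.780
L(10,3) = 238, L_eff = 238/255 = 0.933333
t(10,3) = 2.64 - 1.780·0.933333 = 0.979
Σt over all 4·11 pixels = 169588/2125 ≈ 79.8061176
V = pitch²·Σt = 1.87²·169588/2125 = 279.074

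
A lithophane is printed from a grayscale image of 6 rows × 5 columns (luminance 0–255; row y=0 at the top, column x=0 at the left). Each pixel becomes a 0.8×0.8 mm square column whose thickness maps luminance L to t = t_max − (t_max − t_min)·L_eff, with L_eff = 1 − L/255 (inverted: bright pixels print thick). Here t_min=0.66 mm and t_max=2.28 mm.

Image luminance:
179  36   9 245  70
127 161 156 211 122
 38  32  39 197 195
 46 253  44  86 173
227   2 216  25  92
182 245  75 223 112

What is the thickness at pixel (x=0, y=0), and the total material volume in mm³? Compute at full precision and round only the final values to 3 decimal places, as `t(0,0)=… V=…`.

span = t_max - t_min = 2.28 - 0.66 = 1.620
L(0,0) = 179, L_eff = 1 - 179/255 = 0.298039 (inverted)
t(0,0) = 2.28 - 1.620·0.298039 = 1.797
Σt over all 6·5 pixels = 93618/2125 ≈ 44.0555294
V = pitch²·Σt = 0.8²·93618/2125 = 28.196

t(0,0)=1.797 V=28.196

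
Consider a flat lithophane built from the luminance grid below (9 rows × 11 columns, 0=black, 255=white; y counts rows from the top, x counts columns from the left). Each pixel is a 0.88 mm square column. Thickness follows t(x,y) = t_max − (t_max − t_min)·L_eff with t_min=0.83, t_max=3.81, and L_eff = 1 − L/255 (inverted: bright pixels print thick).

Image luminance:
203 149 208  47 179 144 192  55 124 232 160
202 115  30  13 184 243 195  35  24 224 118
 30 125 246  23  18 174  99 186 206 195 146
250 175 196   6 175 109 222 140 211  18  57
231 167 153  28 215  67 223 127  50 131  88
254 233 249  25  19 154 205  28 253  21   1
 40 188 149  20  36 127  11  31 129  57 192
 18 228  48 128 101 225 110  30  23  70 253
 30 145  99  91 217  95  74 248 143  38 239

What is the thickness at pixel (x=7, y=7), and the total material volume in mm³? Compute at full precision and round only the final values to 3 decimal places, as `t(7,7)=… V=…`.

t(7,7)=1.181 V=178.004

span = t_max - t_min = 3.81 - 0.83 = 2.980
L(7,7) = 30, L_eff = 1 - 30/255 = 0.882353 (inverted)
t(7,7) = 3.81 - 2.980·0.882353 = 1.181
Σt over all 9·11 pixels = 5861459/25500 ≈ 229.8611373
V = pitch²·Σt = 0.88²·5861459/25500 = 178.004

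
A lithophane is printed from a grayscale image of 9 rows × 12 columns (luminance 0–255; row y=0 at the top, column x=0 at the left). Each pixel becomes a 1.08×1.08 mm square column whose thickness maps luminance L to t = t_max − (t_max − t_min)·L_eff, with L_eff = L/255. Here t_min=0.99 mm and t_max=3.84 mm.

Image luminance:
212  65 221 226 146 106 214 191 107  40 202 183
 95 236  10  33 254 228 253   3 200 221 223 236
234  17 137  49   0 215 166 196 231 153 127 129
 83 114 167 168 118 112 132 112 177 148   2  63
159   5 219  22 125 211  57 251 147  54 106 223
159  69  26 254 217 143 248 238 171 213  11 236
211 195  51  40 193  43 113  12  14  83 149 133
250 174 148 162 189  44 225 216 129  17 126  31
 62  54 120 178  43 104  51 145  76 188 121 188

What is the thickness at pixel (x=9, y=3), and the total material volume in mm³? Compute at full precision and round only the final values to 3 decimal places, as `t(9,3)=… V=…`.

t(9,3)=2.186 V=290.832

span = t_max - t_min = 3.84 - 0.99 = 2.850
L(9,3) = 148, L_eff = 148/255 = 0.580392
t(9,3) = 3.84 - 2.850·0.580392 = 2.186
Σt over all 9·12 pixels = 423881/1700 ≈ 249.3417647
V = pitch²·Σt = 1.08²·423881/1700 = 290.832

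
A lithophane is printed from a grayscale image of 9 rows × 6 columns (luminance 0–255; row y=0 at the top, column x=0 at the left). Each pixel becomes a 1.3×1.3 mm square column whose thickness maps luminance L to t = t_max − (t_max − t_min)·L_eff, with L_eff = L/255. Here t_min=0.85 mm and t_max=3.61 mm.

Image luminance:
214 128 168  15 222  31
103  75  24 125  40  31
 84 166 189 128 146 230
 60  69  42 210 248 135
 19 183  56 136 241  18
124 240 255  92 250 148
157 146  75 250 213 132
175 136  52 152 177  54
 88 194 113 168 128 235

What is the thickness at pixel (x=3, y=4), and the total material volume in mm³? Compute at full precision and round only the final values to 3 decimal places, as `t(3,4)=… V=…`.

t(3,4)=2.138 V=196.102

span = t_max - t_min = 3.61 - 0.85 = 2.760
L(3,4) = 136, L_eff = 136/255 = 0.533333
t(3,4) = 3.61 - 2.760·0.533333 = 2.138
Σt over all 9·6 pixels = 98631/850 ≈ 116.0364706
V = pitch²·Σt = 1.3²·98631/850 = 196.102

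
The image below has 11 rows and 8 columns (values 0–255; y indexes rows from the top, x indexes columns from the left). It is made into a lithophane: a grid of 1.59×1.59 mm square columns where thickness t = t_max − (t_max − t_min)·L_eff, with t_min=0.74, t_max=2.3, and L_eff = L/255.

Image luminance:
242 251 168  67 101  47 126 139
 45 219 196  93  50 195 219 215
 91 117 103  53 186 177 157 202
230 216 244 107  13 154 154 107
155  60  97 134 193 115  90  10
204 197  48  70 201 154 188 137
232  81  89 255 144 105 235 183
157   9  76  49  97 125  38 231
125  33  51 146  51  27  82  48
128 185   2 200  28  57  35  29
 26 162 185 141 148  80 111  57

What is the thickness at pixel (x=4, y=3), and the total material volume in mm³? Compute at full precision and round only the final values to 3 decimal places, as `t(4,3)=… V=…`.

span = t_max - t_min = 2.3 - 0.74 = 1.560
L(4,3) = 13, L_eff = 13/255 = 0.050980
t(4,3) = 2.3 - 1.560·0.050980 = 2.220
Σt over all 11·8 pixels = 57472/425 ≈ 135.2282353
V = pitch²·Σt = 1.59²·57472/425 = 341.871

t(4,3)=2.220 V=341.871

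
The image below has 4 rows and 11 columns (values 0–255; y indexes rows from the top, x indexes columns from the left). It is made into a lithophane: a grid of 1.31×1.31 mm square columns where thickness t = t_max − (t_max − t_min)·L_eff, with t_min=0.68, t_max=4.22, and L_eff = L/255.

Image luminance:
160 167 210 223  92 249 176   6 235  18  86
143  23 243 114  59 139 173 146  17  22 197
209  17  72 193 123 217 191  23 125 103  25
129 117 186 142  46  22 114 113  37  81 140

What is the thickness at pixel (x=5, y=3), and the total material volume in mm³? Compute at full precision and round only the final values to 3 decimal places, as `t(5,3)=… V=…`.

t(5,3)=3.915 V=191.833

span = t_max - t_min = 4.22 - 0.68 = 3.540
L(5,3) = 22, L_eff = 22/255 = 0.086275
t(5,3) = 4.22 - 3.540·0.086275 = 3.915
Σt over all 4·11 pixels = 475083/4250 ≈ 111.7842353
V = pitch²·Σt = 1.31²·475083/4250 = 191.833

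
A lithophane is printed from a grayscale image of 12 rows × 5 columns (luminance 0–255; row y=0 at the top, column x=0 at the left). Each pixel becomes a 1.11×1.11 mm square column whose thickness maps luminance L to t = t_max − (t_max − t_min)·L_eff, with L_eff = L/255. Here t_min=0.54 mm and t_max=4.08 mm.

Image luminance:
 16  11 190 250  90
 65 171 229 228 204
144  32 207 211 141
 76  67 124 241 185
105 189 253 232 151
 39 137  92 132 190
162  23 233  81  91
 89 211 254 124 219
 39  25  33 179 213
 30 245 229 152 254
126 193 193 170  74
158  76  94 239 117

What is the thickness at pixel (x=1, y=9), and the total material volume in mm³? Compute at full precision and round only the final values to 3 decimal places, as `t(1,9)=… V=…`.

span = t_max - t_min = 4.08 - 0.54 = 3.540
L(1,9) = 245, L_eff = 245/255 = 0.960784
t(1,9) = 4.08 - 3.540·0.960784 = 0.679
Σt over all 12·5 pixels = 262724/2125 ≈ 123.6348235
V = pitch²·Σt = 1.11²·262724/2125 = 152.330

t(1,9)=0.679 V=152.330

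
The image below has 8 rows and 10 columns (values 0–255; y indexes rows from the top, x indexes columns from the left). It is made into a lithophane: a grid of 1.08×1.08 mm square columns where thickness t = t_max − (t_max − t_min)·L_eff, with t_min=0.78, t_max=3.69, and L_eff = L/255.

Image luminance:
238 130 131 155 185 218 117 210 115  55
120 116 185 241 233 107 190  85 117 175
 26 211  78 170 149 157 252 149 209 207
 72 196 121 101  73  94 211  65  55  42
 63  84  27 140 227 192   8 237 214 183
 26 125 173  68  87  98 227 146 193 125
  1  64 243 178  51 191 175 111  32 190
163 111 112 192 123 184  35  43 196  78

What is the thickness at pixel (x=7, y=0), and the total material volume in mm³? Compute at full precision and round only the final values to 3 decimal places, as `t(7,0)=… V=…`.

span = t_max - t_min = 3.69 - 0.78 = 2.910
L(7,0) = 210, L_eff = 210/255 = 0.823529
t(7,0) = 3.69 - 2.910·0.823529 = 1.294
Σt over all 8·10 pixels = 1454131/8500 ≈ 171.0742353
V = pitch²·Σt = 1.08²·1454131/8500 = 199.541

t(7,0)=1.294 V=199.541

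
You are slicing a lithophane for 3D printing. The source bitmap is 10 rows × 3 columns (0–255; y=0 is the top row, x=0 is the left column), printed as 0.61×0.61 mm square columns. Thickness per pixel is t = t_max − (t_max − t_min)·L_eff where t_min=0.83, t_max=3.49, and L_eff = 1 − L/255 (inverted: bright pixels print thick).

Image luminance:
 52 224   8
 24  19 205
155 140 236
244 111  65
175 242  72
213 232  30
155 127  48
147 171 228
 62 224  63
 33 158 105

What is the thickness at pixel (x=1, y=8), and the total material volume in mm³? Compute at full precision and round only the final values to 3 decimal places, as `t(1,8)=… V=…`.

t(1,8)=3.167 V=24.667

span = t_max - t_min = 3.49 - 0.83 = 2.660
L(1,8) = 224, L_eff = 1 - 224/255 = 0.121569 (inverted)
t(1,8) = 3.49 - 2.660·0.121569 = 3.167
Σt over all 10·3 pixels = 845219/12750 ≈ 66.2916863
V = pitch²·Σt = 0.61²·845219/12750 = 24.667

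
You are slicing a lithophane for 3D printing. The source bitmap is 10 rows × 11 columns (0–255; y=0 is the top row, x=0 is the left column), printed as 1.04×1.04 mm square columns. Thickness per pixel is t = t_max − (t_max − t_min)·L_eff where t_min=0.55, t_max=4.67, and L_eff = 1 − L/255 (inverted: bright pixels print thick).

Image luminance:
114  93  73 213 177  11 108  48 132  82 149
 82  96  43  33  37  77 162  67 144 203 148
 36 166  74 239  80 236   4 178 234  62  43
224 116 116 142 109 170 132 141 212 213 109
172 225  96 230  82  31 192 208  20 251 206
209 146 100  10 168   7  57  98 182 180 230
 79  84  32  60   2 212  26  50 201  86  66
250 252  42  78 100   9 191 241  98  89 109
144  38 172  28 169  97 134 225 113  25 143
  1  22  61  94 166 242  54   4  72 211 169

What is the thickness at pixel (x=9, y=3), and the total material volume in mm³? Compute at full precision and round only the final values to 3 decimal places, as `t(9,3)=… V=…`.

t(9,3)=3.991 V=295.569

span = t_max - t_min = 4.67 - 0.55 = 4.120
L(9,3) = 213, L_eff = 1 - 213/255 = 0.164706 (inverted)
t(9,3) = 4.67 - 4.120·0.164706 = 3.991
Σt over all 10·11 pixels = 3484189/12750 ≈ 273.2697255
V = pitch²·Σt = 1.04²·3484189/12750 = 295.569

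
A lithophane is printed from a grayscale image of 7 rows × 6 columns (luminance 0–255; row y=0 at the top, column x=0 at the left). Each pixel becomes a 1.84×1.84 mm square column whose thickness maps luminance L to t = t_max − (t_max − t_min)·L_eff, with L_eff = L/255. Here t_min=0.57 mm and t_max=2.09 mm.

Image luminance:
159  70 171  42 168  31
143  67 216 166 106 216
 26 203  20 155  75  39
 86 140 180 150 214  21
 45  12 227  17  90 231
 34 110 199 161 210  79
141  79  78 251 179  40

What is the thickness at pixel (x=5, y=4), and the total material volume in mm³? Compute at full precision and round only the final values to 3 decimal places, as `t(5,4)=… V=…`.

t(5,4)=0.713 V=195.335

span = t_max - t_min = 2.09 - 0.57 = 1.520
L(5,4) = 231, L_eff = 231/255 = 0.905882
t(5,4) = 2.09 - 1.520·0.905882 = 0.713
Σt over all 7·6 pixels = 735623/12750 ≈ 57.6959216
V = pitch²·Σt = 1.84²·735623/12750 = 195.335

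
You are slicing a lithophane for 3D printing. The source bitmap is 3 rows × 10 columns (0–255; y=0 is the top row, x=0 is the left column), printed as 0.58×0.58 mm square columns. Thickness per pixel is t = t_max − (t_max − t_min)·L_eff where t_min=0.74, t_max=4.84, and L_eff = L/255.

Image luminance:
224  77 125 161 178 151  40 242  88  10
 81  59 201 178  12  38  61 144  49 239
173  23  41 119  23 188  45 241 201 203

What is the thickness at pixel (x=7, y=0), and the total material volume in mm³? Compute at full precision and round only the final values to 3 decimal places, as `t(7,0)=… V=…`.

t(7,0)=0.949 V=29.293

span = t_max - t_min = 4.84 - 0.74 = 4.100
L(7,0) = 242, L_eff = 242/255 = 0.949020
t(7,0) = 4.84 - 4.100·0.949020 = 0.949
Σt over all 3·10 pixels = 14803/170 ≈ 87.0764706
V = pitch²·Σt = 0.58²·14803/170 = 29.293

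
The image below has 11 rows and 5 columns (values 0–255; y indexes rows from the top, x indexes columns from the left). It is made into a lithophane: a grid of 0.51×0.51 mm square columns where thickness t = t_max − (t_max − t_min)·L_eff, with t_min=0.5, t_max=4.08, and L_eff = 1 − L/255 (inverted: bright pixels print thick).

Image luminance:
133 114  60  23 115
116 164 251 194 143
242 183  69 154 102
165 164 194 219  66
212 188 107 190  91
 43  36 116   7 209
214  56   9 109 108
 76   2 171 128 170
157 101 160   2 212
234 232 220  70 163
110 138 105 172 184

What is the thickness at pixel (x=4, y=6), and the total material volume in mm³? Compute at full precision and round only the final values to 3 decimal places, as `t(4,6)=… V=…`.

t(4,6)=2.016 V=34.076

span = t_max - t_min = 4.08 - 0.5 = 3.580
L(4,6) = 108, L_eff = 1 - 108/255 = 0.576471 (inverted)
t(4,6) = 4.08 - 3.580·0.576471 = 2.016
Σt over all 11·5 pixels = 835196/6375 ≈ 131.0111373
V = pitch²·Σt = 0.51²·835196/6375 = 34.076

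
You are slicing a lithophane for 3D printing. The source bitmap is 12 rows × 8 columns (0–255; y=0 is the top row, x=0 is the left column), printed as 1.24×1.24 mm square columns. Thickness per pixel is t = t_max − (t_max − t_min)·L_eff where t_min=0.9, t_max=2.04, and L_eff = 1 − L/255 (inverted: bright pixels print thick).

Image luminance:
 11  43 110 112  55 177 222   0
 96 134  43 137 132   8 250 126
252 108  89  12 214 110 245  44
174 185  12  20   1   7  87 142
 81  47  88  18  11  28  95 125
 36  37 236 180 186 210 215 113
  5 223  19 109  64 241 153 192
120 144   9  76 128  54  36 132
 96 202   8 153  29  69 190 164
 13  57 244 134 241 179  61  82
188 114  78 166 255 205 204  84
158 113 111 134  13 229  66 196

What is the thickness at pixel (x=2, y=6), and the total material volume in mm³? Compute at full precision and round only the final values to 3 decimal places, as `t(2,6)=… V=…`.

t(2,6)=0.985 V=208.497

span = t_max - t_min = 2.04 - 0.9 = 1.140
L(2,6) = 19, L_eff = 1 - 19/255 = 0.925490 (inverted)
t(2,6) = 2.04 - 1.140·0.925490 = 0.985
Σt over all 12·8 pixels = 115259/850 ≈ 135.5988235
V = pitch²·Σt = 1.24²·115259/850 = 208.497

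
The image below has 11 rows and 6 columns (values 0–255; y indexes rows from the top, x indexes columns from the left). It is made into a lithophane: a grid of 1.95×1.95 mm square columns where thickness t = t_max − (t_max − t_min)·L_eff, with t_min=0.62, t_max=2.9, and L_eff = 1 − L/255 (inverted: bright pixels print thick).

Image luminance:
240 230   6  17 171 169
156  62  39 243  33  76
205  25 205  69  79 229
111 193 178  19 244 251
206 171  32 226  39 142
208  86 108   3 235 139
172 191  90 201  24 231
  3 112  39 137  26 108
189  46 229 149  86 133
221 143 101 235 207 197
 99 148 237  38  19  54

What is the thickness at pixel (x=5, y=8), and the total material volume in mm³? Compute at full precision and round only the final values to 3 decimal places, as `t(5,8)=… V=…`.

t(5,8)=1.809 V=451.728

span = t_max - t_min = 2.9 - 0.62 = 2.280
L(5,8) = 133, L_eff = 1 - 133/255 = 0.478431 (inverted)
t(5,8) = 2.9 - 2.280·0.478431 = 1.809
Σt over all 11·6 pixels = 50489/425 ≈ 118.7976471
V = pitch²·Σt = 1.95²·50489/425 = 451.728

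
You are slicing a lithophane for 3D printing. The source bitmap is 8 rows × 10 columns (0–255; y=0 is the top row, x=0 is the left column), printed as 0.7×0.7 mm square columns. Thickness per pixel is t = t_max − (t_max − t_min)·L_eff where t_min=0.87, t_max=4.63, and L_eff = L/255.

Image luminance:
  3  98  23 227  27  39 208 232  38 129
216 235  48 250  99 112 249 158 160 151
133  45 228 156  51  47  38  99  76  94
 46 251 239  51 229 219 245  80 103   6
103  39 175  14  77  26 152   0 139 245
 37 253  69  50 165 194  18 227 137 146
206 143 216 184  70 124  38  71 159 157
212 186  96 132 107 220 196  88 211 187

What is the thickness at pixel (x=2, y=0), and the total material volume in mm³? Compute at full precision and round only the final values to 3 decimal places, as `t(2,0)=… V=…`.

t(2,0)=4.291 V=106.304

span = t_max - t_min = 4.63 - 0.87 = 3.760
L(2,0) = 23, L_eff = 23/255 = 0.090196
t(2,0) = 4.63 - 3.760·0.090196 = 4.291
Σt over all 8·10 pixels = 461014/2125 ≈ 216.9477647
V = pitch²·Σt = 0.7²·461014/2125 = 106.304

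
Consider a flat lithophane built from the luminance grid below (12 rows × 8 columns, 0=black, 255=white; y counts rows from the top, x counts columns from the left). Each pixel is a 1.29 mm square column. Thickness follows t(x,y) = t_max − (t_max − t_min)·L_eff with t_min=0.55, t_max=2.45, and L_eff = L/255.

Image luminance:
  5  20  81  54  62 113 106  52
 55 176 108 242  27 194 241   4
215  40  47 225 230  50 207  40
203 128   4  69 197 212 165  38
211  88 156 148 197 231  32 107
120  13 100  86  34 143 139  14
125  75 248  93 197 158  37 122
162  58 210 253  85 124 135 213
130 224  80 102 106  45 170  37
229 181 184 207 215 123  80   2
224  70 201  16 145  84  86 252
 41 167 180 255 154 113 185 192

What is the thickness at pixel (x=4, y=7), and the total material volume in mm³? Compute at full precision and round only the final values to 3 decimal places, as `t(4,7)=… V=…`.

t(4,7)=1.817 V=240.077

span = t_max - t_min = 2.45 - 0.55 = 1.900
L(4,7) = 85, L_eff = 85/255 = 0.333333
t(4,7) = 2.45 - 1.900·0.333333 = 1.817
Σt over all 12·8 pixels = 61314/425 ≈ 144.2682353
V = pitch²·Σt = 1.29²·61314/425 = 240.077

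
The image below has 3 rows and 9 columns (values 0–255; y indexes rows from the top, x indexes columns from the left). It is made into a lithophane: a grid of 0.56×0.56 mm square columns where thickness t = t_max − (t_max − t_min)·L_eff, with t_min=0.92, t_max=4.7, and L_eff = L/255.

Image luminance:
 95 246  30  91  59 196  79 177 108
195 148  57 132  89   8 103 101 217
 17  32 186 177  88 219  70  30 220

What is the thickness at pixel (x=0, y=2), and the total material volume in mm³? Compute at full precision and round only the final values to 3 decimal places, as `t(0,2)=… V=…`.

t(0,2)=4.448 V=25.060

span = t_max - t_min = 4.7 - 0.92 = 3.780
L(0,2) = 17, L_eff = 17/255 = 0.066667
t(0,2) = 4.7 - 3.780·0.066667 = 4.448
Σt over all 3·9 pixels = 67923/850 ≈ 79.9094118
V = pitch²·Σt = 0.56²·67923/850 = 25.060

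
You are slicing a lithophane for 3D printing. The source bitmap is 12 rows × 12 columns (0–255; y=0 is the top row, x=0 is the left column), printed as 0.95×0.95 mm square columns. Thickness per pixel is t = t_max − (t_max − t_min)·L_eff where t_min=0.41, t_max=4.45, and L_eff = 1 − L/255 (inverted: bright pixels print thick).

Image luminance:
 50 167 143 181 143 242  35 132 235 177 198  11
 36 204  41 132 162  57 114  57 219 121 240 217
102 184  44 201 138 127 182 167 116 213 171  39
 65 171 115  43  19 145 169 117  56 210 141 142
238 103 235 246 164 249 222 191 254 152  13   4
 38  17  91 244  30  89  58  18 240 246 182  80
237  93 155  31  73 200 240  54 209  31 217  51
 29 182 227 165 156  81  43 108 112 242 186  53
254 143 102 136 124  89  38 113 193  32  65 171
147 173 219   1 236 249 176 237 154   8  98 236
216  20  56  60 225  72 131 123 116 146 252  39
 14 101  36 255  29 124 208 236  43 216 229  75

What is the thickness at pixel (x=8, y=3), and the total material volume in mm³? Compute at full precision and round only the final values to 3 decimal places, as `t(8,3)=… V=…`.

span = t_max - t_min = 4.45 - 0.41 = 4.040
L(8,3) = 56, L_eff = 1 - 56/255 = 0.780392 (inverted)
t(8,3) = 4.45 - 4.040·0.780392 = 1.297
Σt over all 12·12 pixels = 778122/2125 ≈ 366.1750588
V = pitch²·Σt = 0.95²·778122/2125 = 330.473

t(8,3)=1.297 V=330.473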